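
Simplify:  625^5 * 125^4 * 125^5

5^47

625^5 = 5^20; 125^4 = 5^12; 125^5 = 5^15
Combine exponents: 5^47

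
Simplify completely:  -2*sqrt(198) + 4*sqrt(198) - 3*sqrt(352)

-6*sqrt(22)

2*sqrt(198) = 6*sqrt(22); 4*sqrt(198) = 12*sqrt(22); 3*sqrt(352) = 12*sqrt(22)
Combine: (-6 + 12 - 12)·sqrt(22) = -6*sqrt(22)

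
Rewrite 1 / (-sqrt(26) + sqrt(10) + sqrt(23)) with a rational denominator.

Group as (sqrt(10) + sqrt(23)) - sqrt(26); multiply by (sqrt(10) + sqrt(23)) + sqrt(26), then rationalise the remaining surd.

(-7*sqrt(26) + 13*sqrt(23) + 39*sqrt(10) + 4*sqrt(1495))/871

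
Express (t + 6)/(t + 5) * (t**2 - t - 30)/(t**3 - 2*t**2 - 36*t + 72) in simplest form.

1/(t - 2)

Factor: t**2 - t - 30 = (t + 5)*(t - 6);  t**3 - 2*t**2 - 36*t + 72 = (t + 6)*(t - 6)*(t - 2)
Cancel the common factors (t - 6), (t + 5), (t + 6).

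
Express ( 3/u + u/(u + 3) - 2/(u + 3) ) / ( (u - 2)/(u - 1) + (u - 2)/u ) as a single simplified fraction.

(u^3 + 8*u - 9)/(2*u^3 + u^2 - 13*u + 6)

Numerator: 3/u + u/(u + 3) - 2/(u + 3) = (u^2 + u + 9)/(u^2 + 3*u)
Denominator: (u - 2)/(u - 1) + (u - 2)/u = (2*u^2 - 5*u + 2)/(u^2 - u)
Divide: ((u^2 + u + 9)/(u^2 + 3*u)) · ((u^2 - u)/(2*u^2 - 5*u + 2)) = (u^3 + 8*u - 9)/(2*u^3 + u^2 - 13*u + 6)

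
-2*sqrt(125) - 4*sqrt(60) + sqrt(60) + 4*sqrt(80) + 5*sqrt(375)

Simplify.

6*sqrt(5) + 19*sqrt(15)

2*sqrt(125) = 10*sqrt(5); 4*sqrt(60) = 8*sqrt(15); sqrt(60) = 2*sqrt(15); 4*sqrt(80) = 16*sqrt(5); 5*sqrt(375) = 25*sqrt(15)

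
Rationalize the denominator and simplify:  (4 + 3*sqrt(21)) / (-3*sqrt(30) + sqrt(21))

(-27*sqrt(70) - 12*sqrt(30) - 63 - 4*sqrt(21))/249

Multiply numerator and denominator by sqrt(21) + 3*sqrt(30).
Denominator becomes -249; numerator becomes 4*sqrt(21) + 63 + 12*sqrt(30) + 27*sqrt(70).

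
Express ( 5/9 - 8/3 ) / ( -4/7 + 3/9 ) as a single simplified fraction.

Numerator: 5/9 - 8/3 = -19/9
Denominator: -4/7 + 3/9 = -5/21
Divide: (-19/9) · (-21/5) = 133/15

133/15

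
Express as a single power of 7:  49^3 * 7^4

49^3 = 7^6; 7^4 = 7^4
Combine exponents: 7^10

7^10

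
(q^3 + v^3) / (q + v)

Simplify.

q^2 - q*v + v^2

v^3 + q^3 = (q + v)(q^2 - q*v + v^2).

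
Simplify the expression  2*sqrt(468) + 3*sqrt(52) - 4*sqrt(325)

2*sqrt(468) = 12*sqrt(13); 3*sqrt(52) = 6*sqrt(13); 4*sqrt(325) = 20*sqrt(13)
Combine: (12 + 6 - 20)·sqrt(13) = -2*sqrt(13)

-2*sqrt(13)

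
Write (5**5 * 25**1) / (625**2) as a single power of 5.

5**5 = 5**5; 25**1 = 5**2; 625**2 = 5**8
Combine exponents: 5**(-1)

5**(-1)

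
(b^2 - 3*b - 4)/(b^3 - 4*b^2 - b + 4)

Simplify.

Factor: b^2 - 3*b - 4 = (b + 1)*(b - 4);  b^3 - 4*b^2 - b + 4 = (b - 1)*(b - 4)*(b + 1)
Cancel the common factors (b + 1), (b - 4).

1/(b - 1)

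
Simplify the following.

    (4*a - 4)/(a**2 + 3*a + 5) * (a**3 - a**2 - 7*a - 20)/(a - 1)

4*a - 16

Factor: 4*a - 4 = 4*(a - 1);  a**3 - a**2 - 7*a - 20 = (a - 4)*(a**2 + 3*a + 5)
Cancel the common factors (a**2 + 3*a + 5), (a - 1).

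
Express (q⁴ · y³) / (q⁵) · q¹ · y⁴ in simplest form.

Quotient: (q^-1) · y³
Multiply by q¹ · y⁴: add exponents.

y⁷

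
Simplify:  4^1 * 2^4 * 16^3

2^18

4^1 = 2^2; 2^4 = 2^4; 16^3 = 2^12
Combine exponents: 2^18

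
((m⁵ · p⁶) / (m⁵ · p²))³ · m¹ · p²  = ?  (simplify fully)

m*p^14

Inside the bracket: p⁴
Raise to the power 3: p^12
Multiply by m¹ · p²: add exponents.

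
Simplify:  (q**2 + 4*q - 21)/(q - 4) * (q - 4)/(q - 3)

q + 7

Factor: q**2 + 4*q - 21 = (q - 3)*(q + 7)
Cancel the common factors (q - 3), (q - 4).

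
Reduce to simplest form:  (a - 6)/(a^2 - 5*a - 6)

1/(a + 1)

Factor: a^2 - 5*a - 6 = (a + 1)*(a - 6)
Cancel the common factor (a - 6).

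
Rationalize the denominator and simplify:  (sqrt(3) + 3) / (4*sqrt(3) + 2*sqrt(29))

(-6*sqrt(3) - 6 + sqrt(87) + 3*sqrt(29))/34

Multiply numerator and denominator by -2*sqrt(29) + 4*sqrt(3).
Denominator becomes -68; numerator becomes -6*sqrt(29) - 2*sqrt(87) + 12 + 12*sqrt(3).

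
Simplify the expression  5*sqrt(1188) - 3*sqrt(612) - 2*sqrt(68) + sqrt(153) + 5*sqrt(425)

5*sqrt(1188) = 30*sqrt(33); 3*sqrt(612) = 18*sqrt(17); 2*sqrt(68) = 4*sqrt(17); sqrt(153) = 3*sqrt(17); 5*sqrt(425) = 25*sqrt(17)

6*sqrt(17) + 30*sqrt(33)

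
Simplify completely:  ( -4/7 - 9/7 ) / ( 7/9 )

-117/49

Numerator: -4/7 - 9/7 = -13/7
Denominator: 7/9 = 7/9
Divide: (-13/7) · (9/7) = -117/49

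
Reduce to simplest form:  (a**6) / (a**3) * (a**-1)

Quotient: a**3
Multiply by (a**-1): add exponents.

a**2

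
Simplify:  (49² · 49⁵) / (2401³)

49² = 7^4; 49⁵ = 7^10; 2401³ = 7^12
Combine exponents: 7^2

7^2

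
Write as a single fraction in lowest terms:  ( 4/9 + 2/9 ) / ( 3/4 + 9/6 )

8/27

Numerator: 4/9 + 2/9 = 2/3
Denominator: 3/4 + 9/6 = 9/4
Divide: (2/3) · (4/9) = 8/27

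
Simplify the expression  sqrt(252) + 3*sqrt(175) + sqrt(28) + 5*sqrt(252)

sqrt(252) = 6*sqrt(7); 3*sqrt(175) = 15*sqrt(7); sqrt(28) = 2*sqrt(7); 5*sqrt(252) = 30*sqrt(7)
Combine: (6 + 15 + 2 + 30)·sqrt(7) = 53*sqrt(7)

53*sqrt(7)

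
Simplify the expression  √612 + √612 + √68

√612 = 6*√17; √612 = 6*√17; √68 = 2*√17
Combine: (6 + 6 + 2)·√17 = 14*√17

14*√17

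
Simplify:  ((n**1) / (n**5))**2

n**(-8)

Inside the bracket: (n**-4)
Raise to the power 2: (n**-8)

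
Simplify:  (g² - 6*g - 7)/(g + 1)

Factor: g² - 6*g - 7 = (g - 7)·(g + 1)
Cancel the common factor (g + 1).

g - 7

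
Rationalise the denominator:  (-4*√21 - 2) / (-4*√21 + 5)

Multiply numerator and denominator by 5 + 4*√21.
Denominator becomes -311; numerator becomes -346 - 28*√21.

(28*√21 + 346)/311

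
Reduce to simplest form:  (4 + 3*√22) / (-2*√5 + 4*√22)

Multiply numerator and denominator by 2*√5 + 4*√22.
Denominator becomes 332; numerator becomes 8*√5 + 6*√110 + 16*√22 + 264.

(4*√5 + 3*√110 + 8*√22 + 132)/166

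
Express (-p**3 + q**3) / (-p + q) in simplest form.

p**2 + p*q + q**2

q**3 - p**3 = (-p + q)(p**2 + p*q + q**2).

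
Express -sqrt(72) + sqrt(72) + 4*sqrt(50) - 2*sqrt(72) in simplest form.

8*sqrt(2)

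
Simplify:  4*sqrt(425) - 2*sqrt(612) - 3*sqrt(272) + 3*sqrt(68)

2*sqrt(17)

4*sqrt(425) = 20*sqrt(17); 2*sqrt(612) = 12*sqrt(17); 3*sqrt(272) = 12*sqrt(17); 3*sqrt(68) = 6*sqrt(17)
Combine: (20 - 12 - 12 + 6)·sqrt(17) = 2*sqrt(17)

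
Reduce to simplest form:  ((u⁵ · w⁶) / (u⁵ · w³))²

Inside the bracket: w³
Raise to the power 2: w⁶

w⁶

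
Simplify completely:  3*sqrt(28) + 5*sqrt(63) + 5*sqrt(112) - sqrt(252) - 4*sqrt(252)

11*sqrt(7)

3*sqrt(28) = 6*sqrt(7); 5*sqrt(63) = 15*sqrt(7); 5*sqrt(112) = 20*sqrt(7); sqrt(252) = 6*sqrt(7); 4*sqrt(252) = 24*sqrt(7)
Combine: (6 + 15 + 20 - 6 - 24)·sqrt(7) = 11*sqrt(7)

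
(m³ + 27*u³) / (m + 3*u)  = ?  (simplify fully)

Apply the sum-of-cubes factorisation and cancel (m + 3*u).

m² - 3*m*u + 9*u²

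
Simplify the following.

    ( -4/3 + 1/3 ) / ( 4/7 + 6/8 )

-28/37

Numerator: -4/3 + 1/3 = -1
Denominator: 4/7 + 6/8 = 37/28
Divide: (-1) · (28/37) = -28/37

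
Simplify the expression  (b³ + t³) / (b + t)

Apply the sum-of-cubes factorisation and cancel (b + t).

b² - b*t + t²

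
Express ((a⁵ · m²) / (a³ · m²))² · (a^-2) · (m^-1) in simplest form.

a²/m

Inside the bracket: a²
Raise to the power 2: a⁴
Multiply by (a^-2) · (m^-1): add exponents.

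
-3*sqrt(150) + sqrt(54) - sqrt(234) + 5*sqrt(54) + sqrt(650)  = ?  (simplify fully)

3*sqrt(6) + 2*sqrt(26)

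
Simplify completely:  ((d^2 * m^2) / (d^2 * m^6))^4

m^(-16)

Inside the bracket: (m^-4)
Raise to the power 4: (m^-16)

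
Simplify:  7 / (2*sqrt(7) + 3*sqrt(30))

Multiply numerator and denominator by -2*sqrt(7) + 3*sqrt(30).
Denominator becomes 242; numerator becomes -14*sqrt(7) + 21*sqrt(30).

(-14*sqrt(7) + 21*sqrt(30))/242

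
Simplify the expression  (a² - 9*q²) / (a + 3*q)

a² - 9*q² factors as -(-a + 3*q)*(a + 3*q).

a - 3*q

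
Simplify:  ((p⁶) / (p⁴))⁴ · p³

Inside the bracket: p²
Raise to the power 4: p⁸
Multiply by p³: add exponents.

p^11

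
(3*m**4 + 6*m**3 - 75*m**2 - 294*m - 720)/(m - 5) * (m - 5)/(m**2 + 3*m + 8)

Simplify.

Factor: 3*m**4 + 6*m**3 - 75*m**2 - 294*m - 720 = 3*(m - 6)*(m**2 + 3*m + 8)*(m + 5)
Cancel the common factors (m**2 + 3*m + 8), (m - 5).

3*m**2 - 3*m - 90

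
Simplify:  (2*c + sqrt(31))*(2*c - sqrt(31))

4*c^2 - 31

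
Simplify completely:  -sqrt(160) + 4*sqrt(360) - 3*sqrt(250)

sqrt(160) = 4*sqrt(10); 4*sqrt(360) = 24*sqrt(10); 3*sqrt(250) = 15*sqrt(10)
Combine: (-4 + 24 - 15)·sqrt(10) = 5*sqrt(10)

5*sqrt(10)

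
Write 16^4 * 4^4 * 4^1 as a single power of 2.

2^26

16^4 = 2^16; 4^4 = 2^8; 4^1 = 2^2
Combine exponents: 2^26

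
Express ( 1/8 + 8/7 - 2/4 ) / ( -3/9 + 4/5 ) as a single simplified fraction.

Numerator: 1/8 + 8/7 - 2/4 = 43/56
Denominator: -3/9 + 4/5 = 7/15
Divide: (43/56) · (15/7) = 645/392

645/392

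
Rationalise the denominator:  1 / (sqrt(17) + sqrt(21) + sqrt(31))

(-2*sqrt(11067) + 7*sqrt(31) + 27*sqrt(21) + 35*sqrt(17))/1379

Group as (sqrt(21) + sqrt(31)) + sqrt(17); multiply by (sqrt(21) + sqrt(31)) - sqrt(17), then rationalise the remaining surd.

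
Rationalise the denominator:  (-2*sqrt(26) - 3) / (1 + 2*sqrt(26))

Multiply numerator and denominator by -2*sqrt(26) + 1.
Denominator becomes -103; numerator becomes 4*sqrt(26) + 101.

(-101 - 4*sqrt(26))/103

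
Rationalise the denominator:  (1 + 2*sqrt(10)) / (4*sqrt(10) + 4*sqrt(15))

(-20 - sqrt(10) + sqrt(15) + 10*sqrt(6))/20

Multiply numerator and denominator by -4*sqrt(15) + 4*sqrt(10).
Denominator becomes -80; numerator becomes -40*sqrt(6) - 4*sqrt(15) + 4*sqrt(10) + 80.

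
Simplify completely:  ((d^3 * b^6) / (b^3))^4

Inside the bracket: d^3 * b^3
Raise to the power 4: d^12 * b^12

b^12*d^12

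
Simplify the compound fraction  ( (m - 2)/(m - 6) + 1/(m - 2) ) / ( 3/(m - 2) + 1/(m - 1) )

(m^3 - 4*m^2 + m + 2)/(4*m^2 - 29*m + 30)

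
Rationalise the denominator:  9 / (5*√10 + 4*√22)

(-15*√10 + 12*√22)/34

Multiply numerator and denominator by -4*√22 + 5*√10.
Denominator becomes -102; numerator becomes -36*√22 + 45*√10.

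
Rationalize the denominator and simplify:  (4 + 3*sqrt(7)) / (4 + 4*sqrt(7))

(sqrt(7) + 17)/24

Multiply numerator and denominator by -4*sqrt(7) + 4.
Denominator becomes -96; numerator becomes -68 - 4*sqrt(7).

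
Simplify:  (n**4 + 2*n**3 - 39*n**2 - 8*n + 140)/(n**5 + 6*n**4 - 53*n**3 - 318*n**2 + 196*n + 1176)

Factor: n**4 + 2*n**3 - 39*n**2 - 8*n + 140 = (n + 7)*(n - 5)*(n - 2)*(n + 2);  n**5 + 6*n**4 - 53*n**3 - 318*n**2 + 196*n + 1176 = (n + 7)*(n + 2)*(n - 2)*(n + 6)*(n - 7)
Cancel the common factors (n - 2), (n + 2), (n + 7).

(n - 5)/(n**2 - n - 42)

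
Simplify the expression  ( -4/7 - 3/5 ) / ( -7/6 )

Numerator: -4/7 - 3/5 = -41/35
Denominator: -7/6 = -7/6
Divide: (-41/35) · (-6/7) = 246/245

246/245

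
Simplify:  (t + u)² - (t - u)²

Only the odd-power cross terms survive.

4*t*u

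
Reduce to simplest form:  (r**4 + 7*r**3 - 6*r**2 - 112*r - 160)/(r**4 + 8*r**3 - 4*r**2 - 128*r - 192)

(r + 5)/(r + 6)

Factor: r**4 + 7*r**3 - 6*r**2 - 112*r - 160 = (r + 4)*(r + 2)*(r - 4)*(r + 5);  r**4 + 8*r**3 - 4*r**2 - 128*r - 192 = (r + 2)*(r + 6)*(r + 4)*(r - 4)
Cancel the common factors (r + 2), (r - 4), (r + 4).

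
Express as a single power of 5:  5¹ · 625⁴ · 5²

5^19

5¹ = 5^1; 625⁴ = 5^16; 5² = 5^2
Combine exponents: 5^19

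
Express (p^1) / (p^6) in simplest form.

Quotient: (p^-5)

p^(-5)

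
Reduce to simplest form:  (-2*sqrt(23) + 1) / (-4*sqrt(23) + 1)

Multiply numerator and denominator by 1 + 4*sqrt(23).
Denominator becomes -367; numerator becomes -183 + 2*sqrt(23).

(-2*sqrt(23) + 183)/367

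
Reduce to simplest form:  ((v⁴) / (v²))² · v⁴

v⁸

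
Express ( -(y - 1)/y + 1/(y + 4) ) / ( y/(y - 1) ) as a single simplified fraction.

Numerator: -(y - 1)/y + 1/(y + 4) = (-y² - 2*y + 4)/(y² + 4*y)
Denominator: y/(y - 1) = y/(y - 1)
Divide: ((-y² - 2*y + 4)/(y² + 4*y)) · ((y - 1)/y) = (-y³ - y² + 6*y - 4)/(y³ + 4*y²)

(-y³ - y² + 6*y - 4)/(y³ + 4*y²)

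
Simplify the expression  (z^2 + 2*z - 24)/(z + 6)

z - 4

Factor: z^2 + 2*z - 24 = (z + 6)*(z - 4)
Cancel the common factor (z + 6).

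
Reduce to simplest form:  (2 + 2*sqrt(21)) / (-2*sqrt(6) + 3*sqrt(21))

(4*sqrt(6) + 6*sqrt(21) + 12*sqrt(14) + 126)/165

Multiply numerator and denominator by 2*sqrt(6) + 3*sqrt(21).
Denominator becomes 165; numerator becomes 4*sqrt(6) + 6*sqrt(21) + 12*sqrt(14) + 126.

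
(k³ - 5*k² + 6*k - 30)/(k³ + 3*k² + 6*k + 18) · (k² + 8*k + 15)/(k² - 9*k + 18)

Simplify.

(k² - 25)/(k² - 9*k + 18)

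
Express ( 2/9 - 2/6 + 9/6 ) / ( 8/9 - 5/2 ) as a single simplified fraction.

-25/29

Numerator: 2/9 - 2/6 + 9/6 = 25/18
Denominator: 8/9 - 5/2 = -29/18
Divide: (25/18) · (-18/29) = -25/29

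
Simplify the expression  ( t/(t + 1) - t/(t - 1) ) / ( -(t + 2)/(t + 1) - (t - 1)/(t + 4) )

Numerator: t/(t + 1) - t/(t - 1) = -2*t/(t² - 1)
Denominator: -(t + 2)/(t + 1) - (t - 1)/(t + 4) = (-2*t² - 6*t - 7)/(t² + 5*t + 4)
Divide: (-2*t/(t² - 1)) · ((t² + 5*t + 4)/(-2*t² - 6*t - 7)) = (2*t² + 8*t)/(2*t³ + 4*t² + t - 7)

(2*t² + 8*t)/(2*t³ + 4*t² + t - 7)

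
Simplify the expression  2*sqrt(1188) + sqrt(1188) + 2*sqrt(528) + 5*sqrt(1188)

2*sqrt(1188) = 12*sqrt(33); sqrt(1188) = 6*sqrt(33); 2*sqrt(528) = 8*sqrt(33); 5*sqrt(1188) = 30*sqrt(33)
Combine: (12 + 6 + 8 + 30)·sqrt(33) = 56*sqrt(33)

56*sqrt(33)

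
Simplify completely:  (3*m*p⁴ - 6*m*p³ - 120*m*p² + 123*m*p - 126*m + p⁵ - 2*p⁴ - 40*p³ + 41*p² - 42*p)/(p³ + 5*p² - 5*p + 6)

3*m*p - 21*m + p² - 7*p

Factor: 3*m*p⁴ - 6*m*p³ - 120*m*p² + 123*m*p - 126*m + p⁵ - 2*p⁴ - 40*p³ + 41*p² - 42*p = (3*m + p)·(p + 6)·(p - 7)·(p² - p + 1);  p³ + 5*p² - 5*p + 6 = (p² - p + 1)·(p + 6)
Cancel the common factors (p² - p + 1), (p + 6).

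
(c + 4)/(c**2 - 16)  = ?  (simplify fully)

Factor: c**2 - 16 = (c + 4)*(c - 4)
Cancel the common factor (c + 4).

1/(c - 4)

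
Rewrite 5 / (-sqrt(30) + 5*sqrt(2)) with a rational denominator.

(sqrt(30) + 5*sqrt(2))/4

Multiply numerator and denominator by sqrt(30) + 5*sqrt(2).
Denominator becomes 20; numerator becomes 5*sqrt(30) + 25*sqrt(2).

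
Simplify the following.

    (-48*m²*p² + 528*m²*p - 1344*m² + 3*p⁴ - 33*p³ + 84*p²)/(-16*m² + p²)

Factor: -48*m²*p² + 528*m²*p - 1344*m² + 3*p⁴ - 33*p³ + 84*p² = 3·(4*m + p)·(p - 7)·(p - 4)·(-4*m + p);  -16*m² + p² = (4*m + p)·(-4*m + p)
Cancel the common factors (-4*m + p), (4*m + p).

3*p² - 33*p + 84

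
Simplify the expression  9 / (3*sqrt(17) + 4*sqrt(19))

(-27*sqrt(17) + 36*sqrt(19))/151

Multiply numerator and denominator by -4*sqrt(19) + 3*sqrt(17).
Denominator becomes -151; numerator becomes -36*sqrt(19) + 27*sqrt(17).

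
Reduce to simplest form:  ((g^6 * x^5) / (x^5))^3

g^18

Inside the bracket: g^6
Raise to the power 3: g^18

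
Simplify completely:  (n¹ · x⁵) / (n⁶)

x⁵/n⁵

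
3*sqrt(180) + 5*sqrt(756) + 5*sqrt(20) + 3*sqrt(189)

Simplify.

3*sqrt(180) = 18*sqrt(5); 5*sqrt(756) = 30*sqrt(21); 5*sqrt(20) = 10*sqrt(5); 3*sqrt(189) = 9*sqrt(21)

28*sqrt(5) + 39*sqrt(21)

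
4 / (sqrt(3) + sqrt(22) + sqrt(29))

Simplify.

Group as (sqrt(3) + sqrt(29)) + sqrt(22); multiply by (sqrt(3) + sqrt(29)) - sqrt(22), then rationalise the remaining surd.

(-sqrt(1914) - 2*sqrt(29) + 5*sqrt(22) + 24*sqrt(3))/31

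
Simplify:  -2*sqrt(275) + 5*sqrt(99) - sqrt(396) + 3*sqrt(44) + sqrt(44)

2*sqrt(275) = 10*sqrt(11); 5*sqrt(99) = 15*sqrt(11); sqrt(396) = 6*sqrt(11); 3*sqrt(44) = 6*sqrt(11); sqrt(44) = 2*sqrt(11)
Combine: (-10 + 15 - 6 + 6 + 2)·sqrt(11) = 7*sqrt(11)

7*sqrt(11)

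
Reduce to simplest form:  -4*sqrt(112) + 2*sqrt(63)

4*sqrt(112) = 16*sqrt(7); 2*sqrt(63) = 6*sqrt(7)
Combine: (-16 + 6)·sqrt(7) = -10*sqrt(7)

-10*sqrt(7)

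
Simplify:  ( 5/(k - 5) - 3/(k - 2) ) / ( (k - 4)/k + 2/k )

(2*k² + 5*k)/(k³ - 9*k² + 24*k - 20)

Numerator: 5/(k - 5) - 3/(k - 2) = (2*k + 5)/(k² - 7*k + 10)
Denominator: (k - 4)/k + 2/k = (k - 2)/k
Divide: ((2*k + 5)/(k² - 7*k + 10)) · (k/(k - 2)) = (2*k² + 5*k)/(k³ - 9*k² + 24*k - 20)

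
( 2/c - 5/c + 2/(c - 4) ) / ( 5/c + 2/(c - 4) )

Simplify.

Numerator: 2/c - 5/c + 2/(c - 4) = (-c + 12)/(c^2 - 4*c)
Denominator: 5/c + 2/(c - 4) = (7*c - 20)/(c^2 - 4*c)
Divide: ((-c + 12)/(c^2 - 4*c)) · ((c^2 - 4*c)/(7*c - 20)) = (-c + 12)/(7*c - 20)

(-c + 12)/(7*c - 20)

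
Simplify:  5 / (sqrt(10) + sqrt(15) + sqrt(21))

(-75*sqrt(14) + 10*sqrt(21) + 40*sqrt(15) + 65*sqrt(10))/292

Group as (sqrt(10) + sqrt(15)) + sqrt(21); multiply by (sqrt(10) + sqrt(15)) - sqrt(21), then rationalise the remaining surd.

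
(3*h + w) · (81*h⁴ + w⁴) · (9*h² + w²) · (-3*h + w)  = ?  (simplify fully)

-6561*h⁸ + w⁸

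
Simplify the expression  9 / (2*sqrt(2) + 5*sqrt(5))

Multiply numerator and denominator by -5*sqrt(5) + 2*sqrt(2).
Denominator becomes -117; numerator becomes -45*sqrt(5) + 18*sqrt(2).

(-2*sqrt(2) + 5*sqrt(5))/13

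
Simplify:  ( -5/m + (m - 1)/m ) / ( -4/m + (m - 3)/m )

(m - 6)/(m - 7)

Numerator: -5/m + (m - 1)/m = (m - 6)/m
Denominator: -4/m + (m - 3)/m = (m - 7)/m
Divide: ((m - 6)/m) · (m/(m - 7)) = (m - 6)/(m - 7)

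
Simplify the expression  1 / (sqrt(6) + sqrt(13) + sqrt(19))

(-sqrt(1482) + 6*sqrt(13) + 13*sqrt(6))/156

Group as (sqrt(13) + sqrt(19)) + sqrt(6); multiply by (sqrt(13) + sqrt(19)) - sqrt(6), then rationalise the remaining surd.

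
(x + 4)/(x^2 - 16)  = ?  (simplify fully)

Factor: x^2 - 16 = (x - 4)*(x + 4)
Cancel the common factor (x + 4).

1/(x - 4)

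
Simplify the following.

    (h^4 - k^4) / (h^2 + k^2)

Factor h^4 - k^4 and cancel (h^2 + k^2).

h^2 - k^2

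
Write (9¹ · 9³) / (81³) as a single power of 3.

9¹ = 3^2; 9³ = 3^6; 81³ = 3^12
Combine exponents: 3^(-4)

3^(-4)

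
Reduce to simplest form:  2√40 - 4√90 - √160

2√40 = 4*√10; 4√90 = 12*√10; √160 = 4*√10
Combine: (4 - 12 - 4)·√10 = -12*√10

-12*√10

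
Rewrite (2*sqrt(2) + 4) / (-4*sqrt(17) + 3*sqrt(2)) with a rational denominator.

(-8*sqrt(17) - 4*sqrt(34) - 6*sqrt(2) - 6)/127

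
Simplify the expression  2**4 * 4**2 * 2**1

2**9

2**4 = 2**4; 4**2 = 2**4; 2**1 = 2**1
Combine exponents: 2**9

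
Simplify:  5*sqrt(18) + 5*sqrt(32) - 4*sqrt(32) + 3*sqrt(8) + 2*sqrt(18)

31*sqrt(2)

5*sqrt(18) = 15*sqrt(2); 5*sqrt(32) = 20*sqrt(2); 4*sqrt(32) = 16*sqrt(2); 3*sqrt(8) = 6*sqrt(2); 2*sqrt(18) = 6*sqrt(2)
Combine: (15 + 20 - 16 + 6 + 6)·sqrt(2) = 31*sqrt(2)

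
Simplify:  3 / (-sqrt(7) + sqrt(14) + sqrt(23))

(-45*sqrt(7) - 3*sqrt(23) + 24*sqrt(14) + 21*sqrt(46))/194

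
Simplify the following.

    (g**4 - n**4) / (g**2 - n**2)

Factor g**4 - n**4 and cancel (g**2 - n**2).

g**2 + n**2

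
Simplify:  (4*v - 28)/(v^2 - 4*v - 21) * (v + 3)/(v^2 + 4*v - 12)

4/(v^2 + 4*v - 12)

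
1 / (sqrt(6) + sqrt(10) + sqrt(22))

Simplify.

(-2*sqrt(330) - 3*sqrt(22) + 9*sqrt(10) + 13*sqrt(6))/102

Group as (sqrt(10) + sqrt(22)) + sqrt(6); multiply by (sqrt(10) + sqrt(22)) - sqrt(6), then rationalise the remaining surd.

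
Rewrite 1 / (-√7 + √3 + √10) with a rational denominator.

(-3*√7 + 7*√3 + √210)/42

Group as (√3 + √10) - √7; multiply by (√3 + √10) + √7, then rationalise the remaining surd.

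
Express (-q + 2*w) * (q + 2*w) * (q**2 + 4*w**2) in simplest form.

-q**4 + 16*w**4

Pair the conjugate factors: ((2*w)+q)((2*w)-q) = -q**2 + 4*w**2, then repeat with the next factor.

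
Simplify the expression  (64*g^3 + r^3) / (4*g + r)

16*g^2 - 4*g*r + r^2

Factor as (a+b)(a^2-ab+b^2) with a=r, b=(4*g).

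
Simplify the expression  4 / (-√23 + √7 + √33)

(-68*√23 - 12*√33 + 196*√7 + 8*√5313)/635

Group as (√7 + √33) - √23; multiply by (√7 + √33) + √23, then rationalise the remaining surd.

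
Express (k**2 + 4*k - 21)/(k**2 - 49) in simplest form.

(k - 3)/(k - 7)

Factor: k**2 + 4*k - 21 = (k - 3)*(k + 7);  k**2 - 49 = (k - 7)*(k + 7)
Cancel the common factor (k + 7).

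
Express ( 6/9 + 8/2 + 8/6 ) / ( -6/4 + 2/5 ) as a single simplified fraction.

Numerator: 6/9 + 8/2 + 8/6 = 6
Denominator: -6/4 + 2/5 = -11/10
Divide: (6) · (-10/11) = -60/11

-60/11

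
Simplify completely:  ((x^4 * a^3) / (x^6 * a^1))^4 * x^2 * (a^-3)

Inside the bracket: (x^-2) * a^2
Raise to the power 4: (x^-8) * a^8
Multiply by x^2 * (a^-3): add exponents.

a^5/x^6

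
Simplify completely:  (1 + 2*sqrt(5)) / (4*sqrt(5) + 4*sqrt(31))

(-10 - sqrt(5) + sqrt(31) + 2*sqrt(155))/104

Multiply numerator and denominator by -4*sqrt(31) + 4*sqrt(5).
Denominator becomes -416; numerator becomes -8*sqrt(155) - 4*sqrt(31) + 4*sqrt(5) + 40.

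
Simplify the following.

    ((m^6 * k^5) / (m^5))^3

k^15*m^3

Inside the bracket: m^1 * k^5
Raise to the power 3: m^3 * k^15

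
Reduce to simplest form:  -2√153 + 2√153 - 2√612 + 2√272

-4*√17

2√153 = 6*√17; 2√153 = 6*√17; 2√612 = 12*√17; 2√272 = 8*√17
Combine: (-6 + 6 - 12 + 8)·√17 = -4*√17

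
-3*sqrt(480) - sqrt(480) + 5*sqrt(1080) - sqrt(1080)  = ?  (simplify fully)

8*sqrt(30)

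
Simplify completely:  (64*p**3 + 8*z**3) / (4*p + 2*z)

Factor as (a+b)(a**2-ab+b**2) with a=(4*p), b=(2*z).

16*p**2 - 8*p*z + 4*z**2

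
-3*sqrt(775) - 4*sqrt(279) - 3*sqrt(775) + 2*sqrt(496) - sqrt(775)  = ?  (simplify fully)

-39*sqrt(31)

3*sqrt(775) = 15*sqrt(31); 4*sqrt(279) = 12*sqrt(31); 3*sqrt(775) = 15*sqrt(31); 2*sqrt(496) = 8*sqrt(31); sqrt(775) = 5*sqrt(31)
Combine: (-15 - 12 - 15 + 8 - 5)·sqrt(31) = -39*sqrt(31)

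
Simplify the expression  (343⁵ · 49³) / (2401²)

343⁵ = 7^15; 49³ = 7^6; 2401² = 7^8
Combine exponents: 7^13

7^13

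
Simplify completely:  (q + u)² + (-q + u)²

Write as f(u,q) + f(u,-q) and expand.

2*q² + 2*u²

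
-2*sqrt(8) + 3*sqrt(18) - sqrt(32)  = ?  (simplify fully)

2*sqrt(8) = 4*sqrt(2); 3*sqrt(18) = 9*sqrt(2); sqrt(32) = 4*sqrt(2)
Combine: (-4 + 9 - 4)·sqrt(2) = sqrt(2)

sqrt(2)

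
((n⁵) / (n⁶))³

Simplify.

n^(-3)

Inside the bracket: (n^-1)
Raise to the power 3: (n^-3)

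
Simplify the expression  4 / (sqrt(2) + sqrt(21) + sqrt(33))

(-6*sqrt(154) - 10*sqrt(33) + 14*sqrt(21) + 52*sqrt(2))/17

Group as (sqrt(21) + sqrt(33)) + sqrt(2); multiply by (sqrt(21) + sqrt(33)) - sqrt(2), then rationalise the remaining surd.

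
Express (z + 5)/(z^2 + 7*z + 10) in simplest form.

Factor: z^2 + 7*z + 10 = (z + 2)*(z + 5)
Cancel the common factor (z + 5).

1/(z + 2)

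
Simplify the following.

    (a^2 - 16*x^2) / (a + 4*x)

Factor a^2 - (4*x)^2 and cancel (a + 4*x).

a - 4*x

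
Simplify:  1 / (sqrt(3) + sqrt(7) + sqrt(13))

(-2*sqrt(273) - 3*sqrt(13) + 9*sqrt(7) + 17*sqrt(3))/75

Group as (sqrt(3) + sqrt(13)) + sqrt(7); multiply by (sqrt(3) + sqrt(13)) - sqrt(7), then rationalise the remaining surd.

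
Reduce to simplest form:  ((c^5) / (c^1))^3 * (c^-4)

Inside the bracket: c^4
Raise to the power 3: c^12
Multiply by (c^-4): add exponents.

c^8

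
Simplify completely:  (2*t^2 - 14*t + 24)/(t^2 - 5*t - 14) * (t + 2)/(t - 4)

Factor: 2*t^2 - 14*t + 24 = 2*(t - 4)*(t - 3);  t^2 - 5*t - 14 = (t - 7)*(t + 2)
Cancel the common factors (t - 4), (t + 2).

(2*t - 6)/(t - 7)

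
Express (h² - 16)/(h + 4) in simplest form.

h - 4

Factor: h² - 16 = (h + 4)·(h - 4)
Cancel the common factor (h + 4).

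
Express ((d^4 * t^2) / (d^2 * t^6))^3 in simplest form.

Inside the bracket: d^2 * (t^-4)
Raise to the power 3: d^6 * (t^-12)

d^6/t^12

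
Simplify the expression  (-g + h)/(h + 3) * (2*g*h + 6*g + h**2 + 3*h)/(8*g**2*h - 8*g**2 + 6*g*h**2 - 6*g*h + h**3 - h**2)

(-g + h)/(4*g*h - 4*g + h**2 - h)

Factor: 2*g*h + 6*g + h**2 + 3*h = (h + 3)*(2*g + h);  8*g**2*h - 8*g**2 + 6*g*h**2 - 6*g*h + h**3 - h**2 = (h - 1)*(2*g + h)*(4*g + h)
Cancel the common factors (h + 3), (2*g + h).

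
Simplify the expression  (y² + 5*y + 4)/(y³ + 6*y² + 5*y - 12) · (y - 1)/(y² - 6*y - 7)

1/(y² - 4*y - 21)

Factor: y² + 5*y + 4 = (y + 4)·(y + 1);  y³ + 6*y² + 5*y - 12 = (y - 1)·(y + 3)·(y + 4);  y² - 6*y - 7 = (y - 7)·(y + 1)
Cancel the common factors (y + 1), (y - 1), (y + 4).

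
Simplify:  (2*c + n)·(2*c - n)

4*c² - n²

Product of conjugates: (P+Q)(P-Q) = P^2 - Q^2.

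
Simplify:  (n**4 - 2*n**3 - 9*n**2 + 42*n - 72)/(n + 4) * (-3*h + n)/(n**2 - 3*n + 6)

Factor: n**4 - 2*n**3 - 9*n**2 + 42*n - 72 = (n + 4)*(n**2 - 3*n + 6)*(n - 3)
Cancel the common factors (n**2 - 3*n + 6), (n + 4).

-3*h*n + 9*h + n**2 - 3*n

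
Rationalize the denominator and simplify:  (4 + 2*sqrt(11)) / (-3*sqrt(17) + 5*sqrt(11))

(6*sqrt(17) + 10*sqrt(11) + 3*sqrt(187) + 55)/61

Multiply numerator and denominator by 3*sqrt(17) + 5*sqrt(11).
Denominator becomes 122; numerator becomes 12*sqrt(17) + 20*sqrt(11) + 6*sqrt(187) + 110.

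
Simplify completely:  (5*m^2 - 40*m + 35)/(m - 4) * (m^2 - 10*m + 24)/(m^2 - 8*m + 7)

Factor: 5*m^2 - 40*m + 35 = 5*(m - 1)*(m - 7);  m^2 - 10*m + 24 = (m - 6)*(m - 4);  m^2 - 8*m + 7 = (m - 7)*(m - 1)
Cancel the common factors (m - 7), (m - 1), (m - 4).

5*m - 30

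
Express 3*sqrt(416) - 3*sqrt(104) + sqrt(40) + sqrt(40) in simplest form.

3*sqrt(416) = 12*sqrt(26); 3*sqrt(104) = 6*sqrt(26); sqrt(40) = 2*sqrt(10); sqrt(40) = 2*sqrt(10)

4*sqrt(10) + 6*sqrt(26)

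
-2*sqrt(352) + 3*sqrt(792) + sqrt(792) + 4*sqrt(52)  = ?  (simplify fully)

8*sqrt(13) + 16*sqrt(22)

2*sqrt(352) = 8*sqrt(22); 3*sqrt(792) = 18*sqrt(22); sqrt(792) = 6*sqrt(22); 4*sqrt(52) = 8*sqrt(13)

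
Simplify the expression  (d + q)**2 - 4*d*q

Expanding gives d**2 - 2*d*q + q**2, a perfect square.

(d - q)**2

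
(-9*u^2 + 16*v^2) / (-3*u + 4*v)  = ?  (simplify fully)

3*u + 4*v

Difference of squares: factor out (-3*u + 4*v).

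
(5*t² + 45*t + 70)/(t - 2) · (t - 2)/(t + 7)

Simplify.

5*t + 10

Factor: 5*t² + 45*t + 70 = 5·(t + 7)·(t + 2)
Cancel the common factors (t + 7), (t - 2).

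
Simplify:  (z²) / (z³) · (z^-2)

z^(-3)

Quotient: (z^-1)
Multiply by (z^-2): add exponents.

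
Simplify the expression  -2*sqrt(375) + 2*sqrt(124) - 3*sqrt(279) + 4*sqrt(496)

-10*sqrt(15) + 11*sqrt(31)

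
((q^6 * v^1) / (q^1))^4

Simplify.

q^20*v^4

Inside the bracket: q^5 * v^1
Raise to the power 4: q^20 * v^4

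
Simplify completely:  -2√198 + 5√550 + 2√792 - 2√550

21*√22

2√198 = 6*√22; 5√550 = 25*√22; 2√792 = 12*√22; 2√550 = 10*√22
Combine: (-6 + 25 + 12 - 10)·√22 = 21*√22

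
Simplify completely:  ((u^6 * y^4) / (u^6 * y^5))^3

Inside the bracket: (y^-1)
Raise to the power 3: (y^-3)

y^(-3)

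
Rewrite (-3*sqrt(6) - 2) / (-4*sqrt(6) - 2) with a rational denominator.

Multiply numerator and denominator by -2 + 4*sqrt(6).
Denominator becomes -92; numerator becomes -68 - 2*sqrt(6).

(sqrt(6) + 34)/46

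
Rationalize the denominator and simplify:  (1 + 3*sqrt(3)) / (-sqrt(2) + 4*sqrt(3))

Multiply numerator and denominator by sqrt(2) + 4*sqrt(3).
Denominator becomes 46; numerator becomes sqrt(2) + 4*sqrt(3) + 3*sqrt(6) + 36.

(sqrt(2) + 4*sqrt(3) + 3*sqrt(6) + 36)/46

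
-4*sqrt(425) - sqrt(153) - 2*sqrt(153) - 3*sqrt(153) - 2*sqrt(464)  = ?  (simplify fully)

-38*sqrt(17) - 8*sqrt(29)

4*sqrt(425) = 20*sqrt(17); sqrt(153) = 3*sqrt(17); 2*sqrt(153) = 6*sqrt(17); 3*sqrt(153) = 9*sqrt(17); 2*sqrt(464) = 8*sqrt(29)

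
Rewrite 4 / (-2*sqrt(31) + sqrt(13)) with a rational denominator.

(-8*sqrt(31) - 4*sqrt(13))/111

Multiply numerator and denominator by sqrt(13) + 2*sqrt(31).
Denominator becomes -111; numerator becomes 4*sqrt(13) + 8*sqrt(31).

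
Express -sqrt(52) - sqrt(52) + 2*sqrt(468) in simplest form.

sqrt(52) = 2*sqrt(13); sqrt(52) = 2*sqrt(13); 2*sqrt(468) = 12*sqrt(13)
Combine: (-2 - 2 + 12)·sqrt(13) = 8*sqrt(13)

8*sqrt(13)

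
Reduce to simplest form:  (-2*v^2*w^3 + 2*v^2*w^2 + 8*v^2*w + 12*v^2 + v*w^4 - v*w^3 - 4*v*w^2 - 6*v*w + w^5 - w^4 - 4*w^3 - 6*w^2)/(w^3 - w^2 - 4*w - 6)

-2*v^2 + v*w + w^2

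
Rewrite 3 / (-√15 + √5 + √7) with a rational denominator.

(9*√15 + 39*√7 + 51*√5 + 30*√21)/131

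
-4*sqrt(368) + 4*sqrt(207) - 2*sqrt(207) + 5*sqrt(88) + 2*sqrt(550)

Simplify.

4*sqrt(368) = 16*sqrt(23); 4*sqrt(207) = 12*sqrt(23); 2*sqrt(207) = 6*sqrt(23); 5*sqrt(88) = 10*sqrt(22); 2*sqrt(550) = 10*sqrt(22)

-10*sqrt(23) + 20*sqrt(22)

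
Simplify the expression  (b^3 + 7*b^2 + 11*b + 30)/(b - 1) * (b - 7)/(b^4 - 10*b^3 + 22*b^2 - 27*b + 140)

Factor: b^3 + 7*b^2 + 11*b + 30 = (b + 6)*(b^2 + b + 5);  b^4 - 10*b^3 + 22*b^2 - 27*b + 140 = (b - 4)*(b - 7)*(b^2 + b + 5)
Cancel the common factors (b^2 + b + 5), (b - 7).

(b + 6)/(b^2 - 5*b + 4)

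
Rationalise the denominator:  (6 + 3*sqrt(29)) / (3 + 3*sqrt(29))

(sqrt(29) + 27)/28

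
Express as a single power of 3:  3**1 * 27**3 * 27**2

3**16

3**1 = 3**1; 27**3 = 3**9; 27**2 = 3**6
Combine exponents: 3**16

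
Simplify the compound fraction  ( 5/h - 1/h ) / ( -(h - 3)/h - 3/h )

-4/h

Numerator: 5/h - 1/h = 4/h
Denominator: -(h - 3)/h - 3/h = -1
Divide: (4/h) · (-1) = -4/h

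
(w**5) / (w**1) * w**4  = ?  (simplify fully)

Quotient: w**4
Multiply by w**4: add exponents.

w**8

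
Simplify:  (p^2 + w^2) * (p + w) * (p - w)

p^4 - w^4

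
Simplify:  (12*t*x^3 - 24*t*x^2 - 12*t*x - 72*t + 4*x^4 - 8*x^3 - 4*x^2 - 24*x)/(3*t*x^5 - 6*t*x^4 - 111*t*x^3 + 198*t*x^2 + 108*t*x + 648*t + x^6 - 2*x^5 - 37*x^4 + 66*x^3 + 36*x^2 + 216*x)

Factor: 12*t*x^3 - 24*t*x^2 - 12*t*x - 72*t + 4*x^4 - 8*x^3 - 4*x^2 - 24*x = 4*(3*t + x)*(x^2 + x + 2)*(x - 3);  3*t*x^5 - 6*t*x^4 - 111*t*x^3 + 198*t*x^2 + 108*t*x + 648*t + x^6 - 2*x^5 - 37*x^4 + 66*x^3 + 36*x^2 + 216*x = (x^2 + x + 2)*(x + 6)*(x - 6)*(3*t + x)*(x - 3)
Cancel the common factors (x^2 + x + 2), (x - 3), (3*t + x).

4/(x^2 - 36)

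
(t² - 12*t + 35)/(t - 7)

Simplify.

t - 5

Factor: t² - 12*t + 35 = (t - 5)·(t - 7)
Cancel the common factor (t - 7).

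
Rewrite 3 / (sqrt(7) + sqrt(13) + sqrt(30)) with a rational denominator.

(-sqrt(2730) - 5*sqrt(30) + 12*sqrt(13) + 18*sqrt(7))/44

Group as (sqrt(13) + sqrt(30)) + sqrt(7); multiply by (sqrt(13) + sqrt(30)) - sqrt(7), then rationalise the remaining surd.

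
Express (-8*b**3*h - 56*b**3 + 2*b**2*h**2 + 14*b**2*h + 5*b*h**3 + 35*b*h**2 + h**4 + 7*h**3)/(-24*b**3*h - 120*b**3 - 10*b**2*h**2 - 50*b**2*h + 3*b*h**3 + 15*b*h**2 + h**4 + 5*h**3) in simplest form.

(b*h + 7*b - h**2 - 7*h)/(3*b*h + 15*b - h**2 - 5*h)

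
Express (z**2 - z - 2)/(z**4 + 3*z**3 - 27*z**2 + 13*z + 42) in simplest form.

1/(z**2 + 4*z - 21)

Factor: z**2 - z - 2 = (z - 2)*(z + 1);  z**4 + 3*z**3 - 27*z**2 + 13*z + 42 = (z - 2)*(z + 1)*(z - 3)*(z + 7)
Cancel the common factors (z + 1), (z - 2).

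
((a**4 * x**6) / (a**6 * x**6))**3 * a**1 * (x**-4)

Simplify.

Inside the bracket: (a**-2)
Raise to the power 3: (a**-6)
Multiply by a**1 * (x**-4): add exponents.

1/(a**5*x**4)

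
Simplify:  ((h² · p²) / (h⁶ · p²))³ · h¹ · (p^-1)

1/(h^11*p)

Inside the bracket: (h^-4)
Raise to the power 3: (h^-12)
Multiply by h¹ · (p^-1): add exponents.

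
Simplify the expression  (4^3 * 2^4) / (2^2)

2^8

4^3 = 2^6; 2^4 = 2^4; 2^2 = 2^2
Combine exponents: 2^8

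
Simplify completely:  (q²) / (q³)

Quotient: (q^-1)

1/q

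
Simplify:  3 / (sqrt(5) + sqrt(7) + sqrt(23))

(-6*sqrt(805) - 33*sqrt(23) + 63*sqrt(7) + 75*sqrt(5))/19

Group as (sqrt(5) + sqrt(7)) + sqrt(23); multiply by (sqrt(5) + sqrt(7)) - sqrt(23), then rationalise the remaining surd.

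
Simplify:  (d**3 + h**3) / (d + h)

d**2 - d*h + h**2

h**3 + d**3 = (d + h)(d**2 - d*h + h**2).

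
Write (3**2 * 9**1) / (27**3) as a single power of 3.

3**(-5)

3**2 = 3**2; 9**1 = 3**2; 27**3 = 3**9
Combine exponents: 3**(-5)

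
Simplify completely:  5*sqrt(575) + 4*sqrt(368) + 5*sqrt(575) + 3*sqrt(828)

84*sqrt(23)

5*sqrt(575) = 25*sqrt(23); 4*sqrt(368) = 16*sqrt(23); 5*sqrt(575) = 25*sqrt(23); 3*sqrt(828) = 18*sqrt(23)
Combine: (25 + 16 + 25 + 18)·sqrt(23) = 84*sqrt(23)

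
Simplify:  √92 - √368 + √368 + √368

6*√23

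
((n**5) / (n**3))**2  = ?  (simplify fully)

n**4

Inside the bracket: n**2
Raise to the power 2: n**4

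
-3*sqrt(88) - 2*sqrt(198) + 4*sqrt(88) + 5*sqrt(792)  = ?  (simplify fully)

3*sqrt(88) = 6*sqrt(22); 2*sqrt(198) = 6*sqrt(22); 4*sqrt(88) = 8*sqrt(22); 5*sqrt(792) = 30*sqrt(22)
Combine: (-6 - 6 + 8 + 30)·sqrt(22) = 26*sqrt(22)

26*sqrt(22)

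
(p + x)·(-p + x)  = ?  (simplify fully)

-p² + x²

Product of conjugates: (P+Q)(P-Q) = P^2 - Q^2.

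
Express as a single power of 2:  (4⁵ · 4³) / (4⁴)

2^8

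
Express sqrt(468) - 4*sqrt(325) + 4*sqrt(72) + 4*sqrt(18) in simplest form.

sqrt(468) = 6*sqrt(13); 4*sqrt(325) = 20*sqrt(13); 4*sqrt(72) = 24*sqrt(2); 4*sqrt(18) = 12*sqrt(2)

-14*sqrt(13) + 36*sqrt(2)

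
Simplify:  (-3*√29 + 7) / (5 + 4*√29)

(-383 + 43*√29)/439

Multiply numerator and denominator by -4*√29 + 5.
Denominator becomes -439; numerator becomes -43*√29 + 383.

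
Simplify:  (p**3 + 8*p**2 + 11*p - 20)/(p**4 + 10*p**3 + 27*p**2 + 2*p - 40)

1/(p + 2)

Factor: p**3 + 8*p**2 + 11*p - 20 = (p + 4)*(p + 5)*(p - 1);  p**4 + 10*p**3 + 27*p**2 + 2*p - 40 = (p + 4)*(p + 2)*(p - 1)*(p + 5)
Cancel the common factors (p + 5), (p + 4), (p - 1).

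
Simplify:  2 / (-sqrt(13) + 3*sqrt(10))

(2*sqrt(13) + 6*sqrt(10))/77

Multiply numerator and denominator by sqrt(13) + 3*sqrt(10).
Denominator becomes 77; numerator becomes 2*sqrt(13) + 6*sqrt(10).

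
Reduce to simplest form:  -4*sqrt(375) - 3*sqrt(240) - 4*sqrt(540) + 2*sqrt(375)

-46*sqrt(15)

4*sqrt(375) = 20*sqrt(15); 3*sqrt(240) = 12*sqrt(15); 4*sqrt(540) = 24*sqrt(15); 2*sqrt(375) = 10*sqrt(15)
Combine: (-20 - 12 - 24 + 10)·sqrt(15) = -46*sqrt(15)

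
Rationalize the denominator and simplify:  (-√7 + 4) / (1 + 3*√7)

(-25 + 13*√7)/62

Multiply numerator and denominator by -3*√7 + 1.
Denominator becomes -62; numerator becomes -13*√7 + 25.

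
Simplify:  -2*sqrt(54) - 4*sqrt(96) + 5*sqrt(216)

8*sqrt(6)

2*sqrt(54) = 6*sqrt(6); 4*sqrt(96) = 16*sqrt(6); 5*sqrt(216) = 30*sqrt(6)
Combine: (-6 - 16 + 30)·sqrt(6) = 8*sqrt(6)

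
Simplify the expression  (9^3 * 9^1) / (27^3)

9^3 = 3^6; 9^1 = 3^2; 27^3 = 3^9
Combine exponents: 3^(-1)

3^(-1)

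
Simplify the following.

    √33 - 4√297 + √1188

-5*√33

√33 = √33; 4√297 = 12*√33; √1188 = 6*√33
Combine: (1 - 12 + 6)·√33 = -5*√33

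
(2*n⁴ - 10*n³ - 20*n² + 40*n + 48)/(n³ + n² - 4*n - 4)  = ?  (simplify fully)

Factor: 2*n⁴ - 10*n³ - 20*n² + 40*n + 48 = 2·(n + 2)·(n - 2)·(n - 6)·(n + 1);  n³ + n² - 4*n - 4 = (n + 1)·(n + 2)·(n - 2)
Cancel the common factors (n + 1), (n + 2), (n - 2).

2*n - 12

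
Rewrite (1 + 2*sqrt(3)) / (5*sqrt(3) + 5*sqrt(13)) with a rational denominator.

(-6 - sqrt(3) + sqrt(13) + 2*sqrt(39))/50

Multiply numerator and denominator by -5*sqrt(13) + 5*sqrt(3).
Denominator becomes -250; numerator becomes -10*sqrt(39) - 5*sqrt(13) + 5*sqrt(3) + 30.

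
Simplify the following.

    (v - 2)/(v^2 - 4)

1/(v + 2)

Factor: v^2 - 4 = (v + 2)*(v - 2)
Cancel the common factor (v - 2).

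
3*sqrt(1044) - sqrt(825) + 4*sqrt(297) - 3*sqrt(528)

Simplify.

-5*sqrt(33) + 18*sqrt(29)

3*sqrt(1044) = 18*sqrt(29); sqrt(825) = 5*sqrt(33); 4*sqrt(297) = 12*sqrt(33); 3*sqrt(528) = 12*sqrt(33)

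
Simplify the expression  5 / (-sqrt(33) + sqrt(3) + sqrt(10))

(-10*sqrt(33) - 13*sqrt(10) - 20*sqrt(3) - 3*sqrt(110))/28

Group as (sqrt(3) + sqrt(10)) - sqrt(33); multiply by (sqrt(3) + sqrt(10)) + sqrt(33), then rationalise the remaining surd.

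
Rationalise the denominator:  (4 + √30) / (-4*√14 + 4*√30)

(2*√14 + √105 + 2*√30 + 15)/32

Multiply numerator and denominator by 4*√14 + 4*√30.
Denominator becomes 256; numerator becomes 16*√14 + 8*√105 + 16*√30 + 120.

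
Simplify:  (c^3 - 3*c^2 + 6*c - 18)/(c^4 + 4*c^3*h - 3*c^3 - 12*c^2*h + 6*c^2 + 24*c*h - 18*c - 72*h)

1/(c + 4*h)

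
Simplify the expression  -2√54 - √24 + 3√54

2√54 = 6*√6; √24 = 2*√6; 3√54 = 9*√6
Combine: (-6 - 2 + 9)·√6 = √6

√6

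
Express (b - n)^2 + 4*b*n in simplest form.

(b + n)^2

Expand the square and combine the 4*b*n term.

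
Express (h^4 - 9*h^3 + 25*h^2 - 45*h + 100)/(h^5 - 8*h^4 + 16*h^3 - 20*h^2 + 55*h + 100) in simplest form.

Factor: h^4 - 9*h^3 + 25*h^2 - 45*h + 100 = (h^2 + 5)*(h - 5)*(h - 4);  h^5 - 8*h^4 + 16*h^3 - 20*h^2 + 55*h + 100 = (h - 4)*(h^2 + 5)*(h + 1)*(h - 5)
Cancel the common factors (h^2 + 5), (h - 5), (h - 4).

1/(h + 1)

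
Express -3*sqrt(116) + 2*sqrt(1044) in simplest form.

6*sqrt(29)

3*sqrt(116) = 6*sqrt(29); 2*sqrt(1044) = 12*sqrt(29)
Combine: (-6 + 12)·sqrt(29) = 6*sqrt(29)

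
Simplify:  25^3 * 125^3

25^3 = 5^6; 125^3 = 5^9
Combine exponents: 5^15

5^15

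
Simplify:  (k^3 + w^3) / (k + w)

k^2 - k*w + w^2

w^3 + k^3 = (k + w)(k^2 - k*w + w^2).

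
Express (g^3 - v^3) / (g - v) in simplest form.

Apply the difference-of-cubes factorisation and cancel (g - v).

g^2 + g*v + v^2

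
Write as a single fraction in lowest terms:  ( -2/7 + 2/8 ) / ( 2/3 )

-3/56

Numerator: -2/7 + 2/8 = -1/28
Denominator: 2/3 = 2/3
Divide: (-1/28) · (3/2) = -3/56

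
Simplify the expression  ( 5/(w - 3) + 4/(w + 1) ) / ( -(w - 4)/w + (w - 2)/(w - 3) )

(9*w² - 7*w)/(5*w² - 7*w - 12)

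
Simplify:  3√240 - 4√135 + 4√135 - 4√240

3√240 = 12*√15; 4√135 = 12*√15; 4√135 = 12*√15; 4√240 = 16*√15
Combine: (12 - 12 + 12 - 16)·√15 = -4*√15

-4*√15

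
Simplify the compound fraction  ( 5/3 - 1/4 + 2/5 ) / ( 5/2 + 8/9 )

327/610

Numerator: 5/3 - 1/4 + 2/5 = 109/60
Denominator: 5/2 + 8/9 = 61/18
Divide: (109/60) · (18/61) = 327/610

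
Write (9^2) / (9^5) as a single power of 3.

3^(-6)

9^2 = 3^4; 9^5 = 3^10
Combine exponents: 3^(-6)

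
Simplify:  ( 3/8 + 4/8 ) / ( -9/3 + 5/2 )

-7/4

Numerator: 3/8 + 4/8 = 7/8
Denominator: -9/3 + 5/2 = -1/2
Divide: (7/8) · (-2) = -7/4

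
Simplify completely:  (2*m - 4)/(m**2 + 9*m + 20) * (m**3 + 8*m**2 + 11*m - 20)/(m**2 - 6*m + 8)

(2*m - 2)/(m - 4)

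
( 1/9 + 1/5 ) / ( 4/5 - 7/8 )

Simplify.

Numerator: 1/9 + 1/5 = 14/45
Denominator: 4/5 - 7/8 = -3/40
Divide: (14/45) · (-40/3) = -112/27

-112/27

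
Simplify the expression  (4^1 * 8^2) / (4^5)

2^(-2)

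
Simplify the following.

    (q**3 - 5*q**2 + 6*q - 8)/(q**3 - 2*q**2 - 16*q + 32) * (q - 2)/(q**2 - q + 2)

Factor: q**3 - 5*q**2 + 6*q - 8 = (q - 4)*(q**2 - q + 2);  q**3 - 2*q**2 - 16*q + 32 = (q - 2)*(q - 4)*(q + 4)
Cancel the common factors (q**2 - q + 2), (q - 4), (q - 2).

1/(q + 4)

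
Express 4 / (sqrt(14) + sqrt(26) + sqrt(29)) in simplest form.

(-16*sqrt(2639) + 44*sqrt(29) + 68*sqrt(26) + 164*sqrt(14))/1335

Group as (sqrt(26) + sqrt(29)) + sqrt(14); multiply by (sqrt(26) + sqrt(29)) - sqrt(14), then rationalise the remaining surd.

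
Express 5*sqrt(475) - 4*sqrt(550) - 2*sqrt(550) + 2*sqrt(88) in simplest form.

5*sqrt(475) = 25*sqrt(19); 4*sqrt(550) = 20*sqrt(22); 2*sqrt(550) = 10*sqrt(22); 2*sqrt(88) = 4*sqrt(22)

-26*sqrt(22) + 25*sqrt(19)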